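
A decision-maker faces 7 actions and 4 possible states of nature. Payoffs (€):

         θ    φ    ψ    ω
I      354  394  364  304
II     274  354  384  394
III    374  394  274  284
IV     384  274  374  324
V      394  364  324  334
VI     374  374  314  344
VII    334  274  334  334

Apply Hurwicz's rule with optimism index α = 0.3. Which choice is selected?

V

I: 0.3·394 + 0.7·304 = 331
II: 0.3·394 + 0.7·274 = 310
III: 0.3·394 + 0.7·274 = 310
IV: 0.3·384 + 0.7·274 = 307
V: 0.3·394 + 0.7·324 = 345
VI: 0.3·374 + 0.7·314 = 332
VII: 0.3·334 + 0.7·274 = 292
Highest Hurwicz score = 345 → V.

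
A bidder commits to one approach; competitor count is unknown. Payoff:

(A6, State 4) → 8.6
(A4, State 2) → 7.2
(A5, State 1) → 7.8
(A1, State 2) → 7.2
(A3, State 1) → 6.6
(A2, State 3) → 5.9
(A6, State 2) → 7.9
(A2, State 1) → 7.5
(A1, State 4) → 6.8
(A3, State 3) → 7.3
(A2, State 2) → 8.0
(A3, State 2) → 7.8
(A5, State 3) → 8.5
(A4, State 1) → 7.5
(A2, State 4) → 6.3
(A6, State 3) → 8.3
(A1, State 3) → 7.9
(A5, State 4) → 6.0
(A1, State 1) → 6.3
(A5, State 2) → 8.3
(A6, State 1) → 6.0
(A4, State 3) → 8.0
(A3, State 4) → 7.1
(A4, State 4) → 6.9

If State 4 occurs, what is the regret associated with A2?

2.3

Best payoff under State 4 is 8.6.
Regret = 8.6 − 6.3 = 2.3.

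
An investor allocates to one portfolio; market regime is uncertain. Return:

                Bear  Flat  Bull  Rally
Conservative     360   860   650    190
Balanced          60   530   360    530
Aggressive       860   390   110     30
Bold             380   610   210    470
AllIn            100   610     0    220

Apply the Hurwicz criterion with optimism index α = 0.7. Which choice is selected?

Conservative: 0.7·860 + 0.3·190 = 659
Balanced: 0.7·530 + 0.3·60 = 389
Aggressive: 0.7·860 + 0.3·30 = 611
Bold: 0.7·610 + 0.3·210 = 490
AllIn: 0.7·610 + 0.3·0 = 427
Highest Hurwicz score = 659 → Conservative.

Conservative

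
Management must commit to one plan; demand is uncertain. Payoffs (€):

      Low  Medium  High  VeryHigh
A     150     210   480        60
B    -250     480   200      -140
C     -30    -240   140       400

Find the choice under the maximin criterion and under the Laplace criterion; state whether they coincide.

Row minima: A=60, B=-250, C=-240
Best worst-case = 60 → A.
Row averages: A=225, B=72.5, C=67.5
Highest average = 225 → A.

maximin → A; laplace → A (agree)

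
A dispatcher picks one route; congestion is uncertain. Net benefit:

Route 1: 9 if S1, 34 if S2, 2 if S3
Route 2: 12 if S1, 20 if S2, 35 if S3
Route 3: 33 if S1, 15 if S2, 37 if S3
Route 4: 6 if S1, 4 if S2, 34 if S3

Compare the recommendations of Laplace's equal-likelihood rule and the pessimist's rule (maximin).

laplace → Route 3; maximin → Route 3 (agree)

Row averages: Route 1=15, Route 2=67/3, Route 3=85/3, Route 4=44/3
Highest average = 85/3 → Route 3.
Row minima: Route 1=2, Route 2=12, Route 3=15, Route 4=4
Best worst-case = 15 → Route 3.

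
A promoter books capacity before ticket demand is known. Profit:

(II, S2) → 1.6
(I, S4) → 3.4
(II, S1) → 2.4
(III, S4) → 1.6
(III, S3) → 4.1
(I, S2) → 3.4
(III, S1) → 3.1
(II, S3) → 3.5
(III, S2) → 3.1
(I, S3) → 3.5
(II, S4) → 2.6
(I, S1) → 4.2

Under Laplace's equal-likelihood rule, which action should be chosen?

Row averages: I=3.625, II=2.525, III=2.975
Highest average = 3.625 → I.

I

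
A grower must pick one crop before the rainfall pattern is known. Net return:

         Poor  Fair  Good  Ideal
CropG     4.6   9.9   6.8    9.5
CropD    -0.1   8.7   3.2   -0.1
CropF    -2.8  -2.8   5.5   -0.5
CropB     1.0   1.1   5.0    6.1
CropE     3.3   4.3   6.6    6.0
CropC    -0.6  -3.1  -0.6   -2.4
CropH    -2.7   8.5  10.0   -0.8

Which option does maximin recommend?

Row minima: CropG=4.6, CropD=-0.1, CropF=-2.8, CropB=1.0, CropE=3.3, CropC=-3.1, CropH=-2.7
Best worst-case = 4.6 → CropG.

CropG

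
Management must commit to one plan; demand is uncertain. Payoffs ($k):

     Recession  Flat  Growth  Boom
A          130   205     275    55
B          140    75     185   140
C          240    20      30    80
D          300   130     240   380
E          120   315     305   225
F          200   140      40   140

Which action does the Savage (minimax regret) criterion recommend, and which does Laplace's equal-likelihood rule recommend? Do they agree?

minimax regret → E; laplace → D (disagree)

Column bests: Recession=300, Flat=315, Growth=305, Boom=380.
A regrets: 170, 110, 30, 325 → max 325
B regrets: 160, 240, 120, 240 → max 240
C regrets: 60, 295, 275, 300 → max 300
D regrets: 0, 185, 65, 0 → max 185
E regrets: 180, 0, 0, 155 → max 180
F regrets: 100, 175, 265, 240 → max 265
Smallest max regret = 180 → E.
Row averages: A=166.25, B=135, C=92.5, D=262.5, E=241.25, F=130
Highest average = 262.5 → D.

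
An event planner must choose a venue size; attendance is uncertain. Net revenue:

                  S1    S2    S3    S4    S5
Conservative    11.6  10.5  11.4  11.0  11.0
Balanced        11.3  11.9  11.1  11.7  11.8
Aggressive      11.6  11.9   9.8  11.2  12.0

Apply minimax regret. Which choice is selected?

Column bests: S1=11.6, S2=11.9, S3=11.4, S4=11.7, S5=12.0.
Conservative regrets: 0.0, 1.4, 0.0, 0.7, 1.0 → max 1.4
Balanced regrets: 0.3, 0.0, 0.3, 0.0, 0.2 → max 0.3
Aggressive regrets: 0.0, 0.0, 1.6, 0.5, 0.0 → max 1.6
Smallest max regret = 0.3 → Balanced.

Balanced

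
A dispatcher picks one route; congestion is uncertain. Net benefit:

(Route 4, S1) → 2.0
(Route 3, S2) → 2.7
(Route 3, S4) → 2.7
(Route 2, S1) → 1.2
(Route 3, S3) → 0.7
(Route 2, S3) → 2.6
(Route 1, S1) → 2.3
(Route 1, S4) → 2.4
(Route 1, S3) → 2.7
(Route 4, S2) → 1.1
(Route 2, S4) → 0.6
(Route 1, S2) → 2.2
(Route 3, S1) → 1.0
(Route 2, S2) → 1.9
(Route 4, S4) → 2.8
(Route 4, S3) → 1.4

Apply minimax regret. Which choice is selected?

Route 1

Column bests: S1=2.3, S2=2.7, S3=2.7, S4=2.8.
Route 1 regrets: 0.0, 0.5, 0.0, 0.4 → max 0.5
Route 2 regrets: 1.1, 0.8, 0.1, 2.2 → max 2.2
Route 3 regrets: 1.3, 0.0, 2.0, 0.1 → max 2.0
Route 4 regrets: 0.3, 1.6, 1.3, 0.0 → max 1.6
Smallest max regret = 0.5 → Route 1.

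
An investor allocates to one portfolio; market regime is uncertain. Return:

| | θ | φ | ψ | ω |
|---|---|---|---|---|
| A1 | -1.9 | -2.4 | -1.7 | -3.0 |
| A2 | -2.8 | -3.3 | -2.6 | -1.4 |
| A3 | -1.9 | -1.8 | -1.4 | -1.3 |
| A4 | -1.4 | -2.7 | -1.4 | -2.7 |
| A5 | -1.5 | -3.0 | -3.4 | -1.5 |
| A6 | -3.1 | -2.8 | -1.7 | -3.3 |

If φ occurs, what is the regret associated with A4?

0.9

Best payoff under φ is -1.8.
Regret = -1.8 − (-2.7) = 0.9.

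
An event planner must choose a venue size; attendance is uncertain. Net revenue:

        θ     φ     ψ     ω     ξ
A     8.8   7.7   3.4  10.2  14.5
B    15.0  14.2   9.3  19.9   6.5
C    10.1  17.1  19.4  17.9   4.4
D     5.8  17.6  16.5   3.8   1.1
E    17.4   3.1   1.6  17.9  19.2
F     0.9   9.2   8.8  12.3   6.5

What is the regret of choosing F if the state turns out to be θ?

Best payoff under θ is 17.4.
Regret = 17.4 − 0.9 = 16.5.

16.5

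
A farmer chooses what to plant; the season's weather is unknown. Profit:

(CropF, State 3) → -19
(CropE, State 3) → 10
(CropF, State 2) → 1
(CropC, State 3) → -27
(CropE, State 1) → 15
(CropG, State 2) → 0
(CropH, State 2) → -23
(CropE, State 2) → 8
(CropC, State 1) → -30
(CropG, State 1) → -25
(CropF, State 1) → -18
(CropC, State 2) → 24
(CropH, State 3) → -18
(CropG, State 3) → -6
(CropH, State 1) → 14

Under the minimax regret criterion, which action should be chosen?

Column bests: State 1=15, State 2=24, State 3=10.
CropG regrets: 40, 24, 16 → max 40
CropC regrets: 45, 0, 37 → max 45
CropF regrets: 33, 23, 29 → max 33
CropE regrets: 0, 16, 0 → max 16
CropH regrets: 1, 47, 28 → max 47
Smallest max regret = 16 → CropE.

CropE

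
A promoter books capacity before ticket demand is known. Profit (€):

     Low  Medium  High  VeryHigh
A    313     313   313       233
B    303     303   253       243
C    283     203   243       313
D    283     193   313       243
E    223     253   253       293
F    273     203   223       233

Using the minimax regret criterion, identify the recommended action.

B

Column bests: Low=313, Medium=313, High=313, VeryHigh=313.
A regrets: 0, 0, 0, 80 → max 80
B regrets: 10, 10, 60, 70 → max 70
C regrets: 30, 110, 70, 0 → max 110
D regrets: 30, 120, 0, 70 → max 120
E regrets: 90, 60, 60, 20 → max 90
F regrets: 40, 110, 90, 80 → max 110
Smallest max regret = 70 → B.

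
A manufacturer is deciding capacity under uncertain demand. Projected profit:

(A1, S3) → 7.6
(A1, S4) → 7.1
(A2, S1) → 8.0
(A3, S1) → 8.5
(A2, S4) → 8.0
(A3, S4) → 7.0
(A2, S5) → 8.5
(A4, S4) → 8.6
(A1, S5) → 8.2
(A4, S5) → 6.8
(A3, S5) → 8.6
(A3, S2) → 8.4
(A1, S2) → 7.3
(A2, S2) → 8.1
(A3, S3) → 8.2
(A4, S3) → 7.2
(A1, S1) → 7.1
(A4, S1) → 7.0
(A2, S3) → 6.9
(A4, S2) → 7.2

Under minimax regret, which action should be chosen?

A2

Column bests: S1=8.5, S2=8.4, S3=8.2, S4=8.6, S5=8.6.
A1 regrets: 1.4, 1.1, 0.6, 1.5, 0.4 → max 1.5
A2 regrets: 0.5, 0.3, 1.3, 0.6, 0.1 → max 1.3
A3 regrets: 0.0, 0.0, 0.0, 1.6, 0.0 → max 1.6
A4 regrets: 1.5, 1.2, 1.0, 0.0, 1.8 → max 1.8
Smallest max regret = 1.3 → A2.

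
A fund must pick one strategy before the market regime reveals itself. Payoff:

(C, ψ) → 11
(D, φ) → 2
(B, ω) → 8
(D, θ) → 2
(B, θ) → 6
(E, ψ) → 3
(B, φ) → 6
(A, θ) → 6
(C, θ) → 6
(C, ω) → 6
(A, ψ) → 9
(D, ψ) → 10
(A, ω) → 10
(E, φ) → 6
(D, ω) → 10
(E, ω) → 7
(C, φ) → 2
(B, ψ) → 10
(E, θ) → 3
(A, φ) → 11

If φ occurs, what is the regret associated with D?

9

Best payoff under φ is 11.
Regret = 11 − 2 = 9.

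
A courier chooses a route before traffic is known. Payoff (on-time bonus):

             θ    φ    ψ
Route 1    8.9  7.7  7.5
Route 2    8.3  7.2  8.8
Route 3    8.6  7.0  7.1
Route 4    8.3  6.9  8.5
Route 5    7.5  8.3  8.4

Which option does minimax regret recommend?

Column bests: θ=8.9, φ=8.3, ψ=8.8.
Route 1 regrets: 0.0, 0.6, 1.3 → max 1.3
Route 2 regrets: 0.6, 1.1, 0.0 → max 1.1
Route 3 regrets: 0.3, 1.3, 1.7 → max 1.7
Route 4 regrets: 0.6, 1.4, 0.3 → max 1.4
Route 5 regrets: 1.4, 0.0, 0.4 → max 1.4
Smallest max regret = 1.1 → Route 2.

Route 2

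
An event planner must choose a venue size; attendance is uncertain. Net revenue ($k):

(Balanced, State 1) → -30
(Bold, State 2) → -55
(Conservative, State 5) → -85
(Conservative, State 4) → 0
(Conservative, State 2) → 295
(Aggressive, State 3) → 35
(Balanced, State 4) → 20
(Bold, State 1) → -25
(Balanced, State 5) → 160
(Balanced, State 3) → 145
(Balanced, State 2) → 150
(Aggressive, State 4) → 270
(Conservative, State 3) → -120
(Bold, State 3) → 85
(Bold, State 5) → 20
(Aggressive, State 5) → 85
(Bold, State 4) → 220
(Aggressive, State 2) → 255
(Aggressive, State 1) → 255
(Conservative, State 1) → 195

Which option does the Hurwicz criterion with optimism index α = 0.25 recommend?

Aggressive

Conservative: 0.25·295 + 0.75·(-120) = -16.25
Balanced: 0.25·160 + 0.75·(-30) = 17.5
Aggressive: 0.25·270 + 0.75·35 = 93.75
Bold: 0.25·220 + 0.75·(-55) = 13.75
Highest Hurwicz score = 93.75 → Aggressive.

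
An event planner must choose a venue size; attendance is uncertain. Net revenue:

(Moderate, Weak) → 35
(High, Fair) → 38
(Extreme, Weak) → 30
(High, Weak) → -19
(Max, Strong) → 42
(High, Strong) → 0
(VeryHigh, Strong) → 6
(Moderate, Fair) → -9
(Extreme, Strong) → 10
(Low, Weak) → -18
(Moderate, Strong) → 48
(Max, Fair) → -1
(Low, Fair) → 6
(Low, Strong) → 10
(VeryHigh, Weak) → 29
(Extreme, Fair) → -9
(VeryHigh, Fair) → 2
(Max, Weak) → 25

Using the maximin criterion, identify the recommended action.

Row minima: Low=-18, Moderate=-9, High=-19, VeryHigh=2, Extreme=-9, Max=-1
Best worst-case = 2 → VeryHigh.

VeryHigh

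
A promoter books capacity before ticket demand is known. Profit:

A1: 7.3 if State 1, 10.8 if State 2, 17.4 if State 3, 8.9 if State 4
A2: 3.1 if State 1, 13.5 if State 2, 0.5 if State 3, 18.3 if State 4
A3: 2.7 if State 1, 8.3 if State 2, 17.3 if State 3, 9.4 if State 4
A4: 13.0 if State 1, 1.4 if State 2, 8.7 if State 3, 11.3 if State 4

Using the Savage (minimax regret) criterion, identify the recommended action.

A1

Column bests: State 1=13.0, State 2=13.5, State 3=17.4, State 4=18.3.
A1 regrets: 5.7, 2.7, 0.0, 9.4 → max 9.4
A2 regrets: 9.9, 0.0, 16.9, 0.0 → max 16.9
A3 regrets: 10.3, 5.2, 0.1, 8.9 → max 10.3
A4 regrets: 0.0, 12.1, 8.7, 7.0 → max 12.1
Smallest max regret = 9.4 → A1.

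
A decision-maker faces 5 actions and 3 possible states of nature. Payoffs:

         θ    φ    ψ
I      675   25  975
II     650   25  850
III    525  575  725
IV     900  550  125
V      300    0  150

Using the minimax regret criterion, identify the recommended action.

III

Column bests: θ=900, φ=575, ψ=975.
I regrets: 225, 550, 0 → max 550
II regrets: 250, 550, 125 → max 550
III regrets: 375, 0, 250 → max 375
IV regrets: 0, 25, 850 → max 850
V regrets: 600, 575, 825 → max 825
Smallest max regret = 375 → III.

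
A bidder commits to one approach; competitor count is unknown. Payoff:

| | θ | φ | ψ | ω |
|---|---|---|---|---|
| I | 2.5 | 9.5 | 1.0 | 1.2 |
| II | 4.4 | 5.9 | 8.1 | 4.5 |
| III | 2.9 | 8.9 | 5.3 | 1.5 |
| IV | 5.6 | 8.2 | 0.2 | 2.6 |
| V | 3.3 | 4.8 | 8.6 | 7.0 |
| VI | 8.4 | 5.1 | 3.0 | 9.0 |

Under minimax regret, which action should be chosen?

II

Column bests: θ=8.4, φ=9.5, ψ=8.6, ω=9.0.
I regrets: 5.9, 0.0, 7.6, 7.8 → max 7.8
II regrets: 4.0, 3.6, 0.5, 4.5 → max 4.5
III regrets: 5.5, 0.6, 3.3, 7.5 → max 7.5
IV regrets: 2.8, 1.3, 8.4, 6.4 → max 8.4
V regrets: 5.1, 4.7, 0.0, 2.0 → max 5.1
VI regrets: 0.0, 4.4, 5.6, 0.0 → max 5.6
Smallest max regret = 4.5 → II.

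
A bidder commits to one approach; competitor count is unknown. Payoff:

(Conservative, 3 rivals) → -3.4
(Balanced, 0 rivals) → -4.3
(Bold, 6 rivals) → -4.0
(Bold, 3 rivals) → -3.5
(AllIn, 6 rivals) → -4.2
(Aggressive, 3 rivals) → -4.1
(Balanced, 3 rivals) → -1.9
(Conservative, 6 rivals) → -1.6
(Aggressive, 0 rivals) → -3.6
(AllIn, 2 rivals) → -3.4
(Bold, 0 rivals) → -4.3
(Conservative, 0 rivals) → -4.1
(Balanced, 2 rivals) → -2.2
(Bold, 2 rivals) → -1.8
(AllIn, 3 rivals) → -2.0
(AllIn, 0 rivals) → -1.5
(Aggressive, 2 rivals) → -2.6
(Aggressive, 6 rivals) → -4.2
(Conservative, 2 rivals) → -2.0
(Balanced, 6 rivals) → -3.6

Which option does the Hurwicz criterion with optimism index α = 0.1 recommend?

Conservative

Conservative: 0.1·(-1.6) + 0.9·(-4.1) = -3.85
Balanced: 0.1·(-1.9) + 0.9·(-4.3) = -4.06
Aggressive: 0.1·(-2.6) + 0.9·(-4.2) = -4.04
Bold: 0.1·(-1.8) + 0.9·(-4.3) = -4.05
AllIn: 0.1·(-1.5) + 0.9·(-4.2) = -3.93
Highest Hurwicz score = -3.85 → Conservative.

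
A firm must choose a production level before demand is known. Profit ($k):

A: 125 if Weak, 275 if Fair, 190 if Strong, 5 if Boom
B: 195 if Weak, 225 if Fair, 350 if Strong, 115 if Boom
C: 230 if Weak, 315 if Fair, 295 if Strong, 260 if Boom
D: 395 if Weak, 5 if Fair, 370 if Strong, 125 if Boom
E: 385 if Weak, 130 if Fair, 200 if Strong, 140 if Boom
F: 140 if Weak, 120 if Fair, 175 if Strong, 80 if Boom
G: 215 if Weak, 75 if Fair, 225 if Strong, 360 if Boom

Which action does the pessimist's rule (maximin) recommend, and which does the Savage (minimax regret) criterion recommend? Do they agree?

maximin → C; minimax regret → C (agree)

Row minima: A=5, B=115, C=230, D=5, E=130, F=80, G=75
Best worst-case = 230 → C.
Column bests: Weak=395, Fair=315, Strong=370, Boom=360.
A regrets: 270, 40, 180, 355 → max 355
B regrets: 200, 90, 20, 245 → max 245
C regrets: 165, 0, 75, 100 → max 165
D regrets: 0, 310, 0, 235 → max 310
E regrets: 10, 185, 170, 220 → max 220
F regrets: 255, 195, 195, 280 → max 280
G regrets: 180, 240, 145, 0 → max 240
Smallest max regret = 165 → C.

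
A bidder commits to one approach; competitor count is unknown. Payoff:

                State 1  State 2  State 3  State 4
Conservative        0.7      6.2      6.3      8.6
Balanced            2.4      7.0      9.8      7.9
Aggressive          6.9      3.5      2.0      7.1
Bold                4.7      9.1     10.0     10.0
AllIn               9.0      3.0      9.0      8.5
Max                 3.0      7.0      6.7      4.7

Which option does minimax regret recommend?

Column bests: State 1=9.0, State 2=9.1, State 3=10.0, State 4=10.0.
Conservative regrets: 8.3, 2.9, 3.7, 1.4 → max 8.3
Balanced regrets: 6.6, 2.1, 0.2, 2.1 → max 6.6
Aggressive regrets: 2.1, 5.6, 8.0, 2.9 → max 8.0
Bold regrets: 4.3, 0.0, 0.0, 0.0 → max 4.3
AllIn regrets: 0.0, 6.1, 1.0, 1.5 → max 6.1
Max regrets: 6.0, 2.1, 3.3, 5.3 → max 6.0
Smallest max regret = 4.3 → Bold.

Bold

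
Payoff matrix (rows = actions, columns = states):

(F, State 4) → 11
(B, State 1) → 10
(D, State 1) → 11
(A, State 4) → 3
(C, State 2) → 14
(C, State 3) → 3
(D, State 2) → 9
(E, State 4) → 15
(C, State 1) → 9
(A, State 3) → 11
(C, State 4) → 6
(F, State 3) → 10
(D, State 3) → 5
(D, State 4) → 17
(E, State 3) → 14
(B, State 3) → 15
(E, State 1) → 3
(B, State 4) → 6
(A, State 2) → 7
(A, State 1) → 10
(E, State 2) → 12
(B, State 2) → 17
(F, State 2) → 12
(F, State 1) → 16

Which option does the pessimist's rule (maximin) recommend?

Row minima: A=3, B=6, C=3, D=5, E=3, F=10
Best worst-case = 10 → F.

F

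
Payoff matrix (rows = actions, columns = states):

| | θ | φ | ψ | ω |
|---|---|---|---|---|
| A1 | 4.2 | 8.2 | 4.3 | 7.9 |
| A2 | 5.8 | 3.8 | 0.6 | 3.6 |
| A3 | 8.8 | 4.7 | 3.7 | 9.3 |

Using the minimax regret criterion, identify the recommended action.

Column bests: θ=8.8, φ=8.2, ψ=4.3, ω=9.3.
A1 regrets: 4.6, 0.0, 0.0, 1.4 → max 4.6
A2 regrets: 3.0, 4.4, 3.7, 5.7 → max 5.7
A3 regrets: 0.0, 3.5, 0.6, 0.0 → max 3.5
Smallest max regret = 3.5 → A3.

A3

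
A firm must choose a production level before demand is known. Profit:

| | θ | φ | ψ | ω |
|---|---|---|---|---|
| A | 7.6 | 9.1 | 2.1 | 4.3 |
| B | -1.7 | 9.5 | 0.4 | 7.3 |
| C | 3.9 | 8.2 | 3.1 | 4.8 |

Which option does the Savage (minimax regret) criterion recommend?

A

Column bests: θ=7.6, φ=9.5, ψ=3.1, ω=7.3.
A regrets: 0.0, 0.4, 1.0, 3.0 → max 3.0
B regrets: 9.3, 0.0, 2.7, 0.0 → max 9.3
C regrets: 3.7, 1.3, 0.0, 2.5 → max 3.7
Smallest max regret = 3.0 → A.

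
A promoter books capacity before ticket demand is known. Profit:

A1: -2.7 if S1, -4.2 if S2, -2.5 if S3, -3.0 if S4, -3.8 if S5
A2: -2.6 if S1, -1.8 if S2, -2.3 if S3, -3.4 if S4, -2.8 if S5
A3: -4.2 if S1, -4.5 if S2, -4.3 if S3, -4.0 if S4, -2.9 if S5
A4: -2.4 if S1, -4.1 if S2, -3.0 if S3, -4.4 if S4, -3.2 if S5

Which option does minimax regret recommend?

Column bests: S1=-2.4, S2=-1.8, S3=-2.3, S4=-3.0, S5=-2.8.
A1 regrets: 0.3, 2.4, 0.2, 0.0, 1.0 → max 2.4
A2 regrets: 0.2, 0.0, 0.0, 0.4, 0.0 → max 0.4
A3 regrets: 1.8, 2.7, 2.0, 1.0, 0.1 → max 2.7
A4 regrets: 0.0, 2.3, 0.7, 1.4, 0.4 → max 2.3
Smallest max regret = 0.4 → A2.

A2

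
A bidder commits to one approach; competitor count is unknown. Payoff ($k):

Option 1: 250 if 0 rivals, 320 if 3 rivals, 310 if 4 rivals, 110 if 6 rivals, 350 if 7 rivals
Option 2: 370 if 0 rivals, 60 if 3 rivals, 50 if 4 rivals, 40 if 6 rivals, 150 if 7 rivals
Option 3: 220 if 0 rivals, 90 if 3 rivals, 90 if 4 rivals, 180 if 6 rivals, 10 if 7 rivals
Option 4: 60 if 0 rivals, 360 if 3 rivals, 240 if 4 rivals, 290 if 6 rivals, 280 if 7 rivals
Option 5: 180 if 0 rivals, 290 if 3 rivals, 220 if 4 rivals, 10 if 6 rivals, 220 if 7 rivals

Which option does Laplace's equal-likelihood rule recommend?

Row averages: Option 1=268, Option 2=134, Option 3=118, Option 4=246, Option 5=184
Highest average = 268 → Option 1.

Option 1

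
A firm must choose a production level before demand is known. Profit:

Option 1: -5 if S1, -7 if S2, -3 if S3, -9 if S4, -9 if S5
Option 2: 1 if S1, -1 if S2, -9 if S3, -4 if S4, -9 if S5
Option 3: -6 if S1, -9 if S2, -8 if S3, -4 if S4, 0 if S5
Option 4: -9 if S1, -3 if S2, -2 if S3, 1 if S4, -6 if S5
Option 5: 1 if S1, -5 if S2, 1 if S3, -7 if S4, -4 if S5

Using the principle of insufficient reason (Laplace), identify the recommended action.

Option 5

Row averages: Option 1=-6.6, Option 2=-4.4, Option 3=-5.4, Option 4=-3.8, Option 5=-2.8
Highest average = -2.8 → Option 5.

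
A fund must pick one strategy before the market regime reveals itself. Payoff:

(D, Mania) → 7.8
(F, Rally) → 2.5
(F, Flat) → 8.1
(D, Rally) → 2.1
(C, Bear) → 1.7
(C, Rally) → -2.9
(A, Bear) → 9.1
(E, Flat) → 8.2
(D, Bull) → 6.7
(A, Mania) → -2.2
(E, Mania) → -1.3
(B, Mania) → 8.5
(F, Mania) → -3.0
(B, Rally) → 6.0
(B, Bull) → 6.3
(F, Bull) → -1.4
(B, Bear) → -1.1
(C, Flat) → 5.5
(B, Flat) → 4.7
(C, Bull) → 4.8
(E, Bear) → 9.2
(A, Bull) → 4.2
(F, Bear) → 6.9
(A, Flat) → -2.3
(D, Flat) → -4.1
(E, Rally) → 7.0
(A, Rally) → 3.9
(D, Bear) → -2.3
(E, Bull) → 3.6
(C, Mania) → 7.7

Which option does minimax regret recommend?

E

Column bests: Bear=9.2, Flat=8.2, Bull=6.7, Rally=7.0, Mania=8.5.
A regrets: 0.1, 10.5, 2.5, 3.1, 10.7 → max 10.7
B regrets: 10.3, 3.5, 0.4, 1.0, 0.0 → max 10.3
C regrets: 7.5, 2.7, 1.9, 9.9, 0.8 → max 9.9
D regrets: 11.5, 12.3, 0.0, 4.9, 0.7 → max 12.3
E regrets: 0.0, 0.0, 3.1, 0.0, 9.8 → max 9.8
F regrets: 2.3, 0.1, 8.1, 4.5, 11.5 → max 11.5
Smallest max regret = 9.8 → E.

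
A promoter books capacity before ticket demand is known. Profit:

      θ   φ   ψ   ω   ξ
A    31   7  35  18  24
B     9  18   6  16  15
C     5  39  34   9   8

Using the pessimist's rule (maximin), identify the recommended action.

Row minima: A=7, B=6, C=5
Best worst-case = 7 → A.

A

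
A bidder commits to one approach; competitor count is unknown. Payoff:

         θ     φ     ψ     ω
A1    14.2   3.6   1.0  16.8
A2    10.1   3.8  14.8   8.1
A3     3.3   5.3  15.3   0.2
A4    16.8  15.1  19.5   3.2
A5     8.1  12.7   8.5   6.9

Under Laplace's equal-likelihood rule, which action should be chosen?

Row averages: A1=8.9, A2=9.2, A3=6.025, A4=13.65, A5=9.05
Highest average = 13.65 → A4.

A4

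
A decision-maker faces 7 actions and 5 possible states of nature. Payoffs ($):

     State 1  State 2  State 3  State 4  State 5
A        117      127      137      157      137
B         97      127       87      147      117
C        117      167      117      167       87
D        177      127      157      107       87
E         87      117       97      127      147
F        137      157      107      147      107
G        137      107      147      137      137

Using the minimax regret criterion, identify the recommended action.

F

Column bests: State 1=177, State 2=167, State 3=157, State 4=167, State 5=147.
A regrets: 60, 40, 20, 10, 10 → max 60
B regrets: 80, 40, 70, 20, 30 → max 80
C regrets: 60, 0, 40, 0, 60 → max 60
D regrets: 0, 40, 0, 60, 60 → max 60
E regrets: 90, 50, 60, 40, 0 → max 90
F regrets: 40, 10, 50, 20, 40 → max 50
G regrets: 40, 60, 10, 30, 10 → max 60
Smallest max regret = 50 → F.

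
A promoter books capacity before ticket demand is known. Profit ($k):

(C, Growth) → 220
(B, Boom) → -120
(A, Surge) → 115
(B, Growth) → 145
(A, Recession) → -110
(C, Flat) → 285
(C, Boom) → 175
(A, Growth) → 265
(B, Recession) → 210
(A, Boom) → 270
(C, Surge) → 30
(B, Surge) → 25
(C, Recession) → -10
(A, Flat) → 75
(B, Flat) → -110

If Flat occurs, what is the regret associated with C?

Best payoff under Flat is 285.
Regret = 285 − 285 = 0.

0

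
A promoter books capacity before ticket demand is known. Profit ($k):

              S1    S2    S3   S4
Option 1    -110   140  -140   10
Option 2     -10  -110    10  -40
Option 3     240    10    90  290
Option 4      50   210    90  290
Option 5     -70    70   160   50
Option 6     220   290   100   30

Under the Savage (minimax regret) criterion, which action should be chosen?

Option 4

Column bests: S1=240, S2=290, S3=160, S4=290.
Option 1 regrets: 350, 150, 300, 280 → max 350
Option 2 regrets: 250, 400, 150, 330 → max 400
Option 3 regrets: 0, 280, 70, 0 → max 280
Option 4 regrets: 190, 80, 70, 0 → max 190
Option 5 regrets: 310, 220, 0, 240 → max 310
Option 6 regrets: 20, 0, 60, 260 → max 260
Smallest max regret = 190 → Option 4.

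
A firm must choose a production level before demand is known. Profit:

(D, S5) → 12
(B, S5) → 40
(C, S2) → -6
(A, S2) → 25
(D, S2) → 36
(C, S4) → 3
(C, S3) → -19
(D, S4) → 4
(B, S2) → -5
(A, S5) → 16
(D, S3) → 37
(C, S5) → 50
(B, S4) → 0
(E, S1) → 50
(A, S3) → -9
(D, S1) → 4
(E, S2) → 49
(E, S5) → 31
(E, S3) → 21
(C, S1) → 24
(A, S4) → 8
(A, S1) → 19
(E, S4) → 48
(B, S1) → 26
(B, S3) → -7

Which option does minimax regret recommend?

Column bests: S1=50, S2=49, S3=37, S4=48, S5=50.
A regrets: 31, 24, 46, 40, 34 → max 46
B regrets: 24, 54, 44, 48, 10 → max 54
C regrets: 26, 55, 56, 45, 0 → max 56
D regrets: 46, 13, 0, 44, 38 → max 46
E regrets: 0, 0, 16, 0, 19 → max 19
Smallest max regret = 19 → E.

E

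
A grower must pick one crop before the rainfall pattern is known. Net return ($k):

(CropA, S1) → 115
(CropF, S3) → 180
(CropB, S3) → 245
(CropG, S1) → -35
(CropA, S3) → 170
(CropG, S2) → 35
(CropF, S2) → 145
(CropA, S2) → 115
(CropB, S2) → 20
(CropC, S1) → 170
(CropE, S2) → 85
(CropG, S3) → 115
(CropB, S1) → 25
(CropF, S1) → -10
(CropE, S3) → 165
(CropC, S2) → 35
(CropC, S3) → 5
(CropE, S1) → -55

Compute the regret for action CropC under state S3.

240

Best payoff under S3 is 245.
Regret = 245 − 5 = 240.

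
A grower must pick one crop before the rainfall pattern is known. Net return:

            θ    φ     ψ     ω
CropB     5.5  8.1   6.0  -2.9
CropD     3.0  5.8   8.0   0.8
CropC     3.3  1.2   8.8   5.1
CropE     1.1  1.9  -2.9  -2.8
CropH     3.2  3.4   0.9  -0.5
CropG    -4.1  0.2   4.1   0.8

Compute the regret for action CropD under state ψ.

0.8

Best payoff under ψ is 8.8.
Regret = 8.8 − 8.0 = 0.8.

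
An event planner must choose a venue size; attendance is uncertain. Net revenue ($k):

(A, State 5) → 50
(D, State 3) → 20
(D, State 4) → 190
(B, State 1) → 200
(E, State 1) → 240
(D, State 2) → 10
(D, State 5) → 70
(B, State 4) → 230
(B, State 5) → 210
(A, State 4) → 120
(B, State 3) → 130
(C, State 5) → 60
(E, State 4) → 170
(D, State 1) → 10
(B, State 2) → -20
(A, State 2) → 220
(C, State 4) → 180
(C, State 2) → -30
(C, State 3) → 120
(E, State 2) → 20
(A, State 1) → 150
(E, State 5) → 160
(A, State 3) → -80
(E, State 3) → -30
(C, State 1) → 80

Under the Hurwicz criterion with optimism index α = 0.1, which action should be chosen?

D

A: 0.1·220 + 0.9·(-80) = -50
B: 0.1·230 + 0.9·(-20) = 5
C: 0.1·180 + 0.9·(-30) = -9
D: 0.1·190 + 0.9·10 = 28
E: 0.1·240 + 0.9·(-30) = -3
Highest Hurwicz score = 28 → D.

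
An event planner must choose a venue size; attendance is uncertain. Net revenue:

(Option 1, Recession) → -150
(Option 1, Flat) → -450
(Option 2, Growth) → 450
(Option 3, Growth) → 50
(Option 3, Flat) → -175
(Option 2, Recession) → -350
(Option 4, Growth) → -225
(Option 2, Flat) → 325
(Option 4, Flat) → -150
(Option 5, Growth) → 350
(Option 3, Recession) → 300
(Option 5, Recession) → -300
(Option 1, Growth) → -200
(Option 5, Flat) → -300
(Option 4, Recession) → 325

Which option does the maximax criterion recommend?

Option 2

Row maxima: Option 1=-150, Option 2=450, Option 3=300, Option 4=325, Option 5=350
Best best-case = 450 → Option 2.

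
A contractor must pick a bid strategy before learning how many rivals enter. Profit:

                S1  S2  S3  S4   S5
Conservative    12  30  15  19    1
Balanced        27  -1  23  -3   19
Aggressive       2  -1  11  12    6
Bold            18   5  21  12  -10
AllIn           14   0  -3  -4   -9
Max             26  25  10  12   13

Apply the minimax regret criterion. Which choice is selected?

Column bests: S1=27, S2=30, S3=23, S4=19, S5=19.
Conservative regrets: 15, 0, 8, 0, 18 → max 18
Balanced regrets: 0, 31, 0, 22, 0 → max 31
Aggressive regrets: 25, 31, 12, 7, 13 → max 31
Bold regrets: 9, 25, 2, 7, 29 → max 29
AllIn regrets: 13, 30, 26, 23, 28 → max 30
Max regrets: 1, 5, 13, 7, 6 → max 13
Smallest max regret = 13 → Max.

Max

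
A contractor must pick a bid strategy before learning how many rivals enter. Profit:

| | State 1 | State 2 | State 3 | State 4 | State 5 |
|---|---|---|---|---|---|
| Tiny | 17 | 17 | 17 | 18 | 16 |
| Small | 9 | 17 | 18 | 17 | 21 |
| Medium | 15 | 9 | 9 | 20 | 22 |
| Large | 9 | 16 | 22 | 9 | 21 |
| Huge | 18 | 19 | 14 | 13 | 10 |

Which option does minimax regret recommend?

Tiny

Column bests: State 1=18, State 2=19, State 3=22, State 4=20, State 5=22.
Tiny regrets: 1, 2, 5, 2, 6 → max 6
Small regrets: 9, 2, 4, 3, 1 → max 9
Medium regrets: 3, 10, 13, 0, 0 → max 13
Large regrets: 9, 3, 0, 11, 1 → max 11
Huge regrets: 0, 0, 8, 7, 12 → max 12
Smallest max regret = 6 → Tiny.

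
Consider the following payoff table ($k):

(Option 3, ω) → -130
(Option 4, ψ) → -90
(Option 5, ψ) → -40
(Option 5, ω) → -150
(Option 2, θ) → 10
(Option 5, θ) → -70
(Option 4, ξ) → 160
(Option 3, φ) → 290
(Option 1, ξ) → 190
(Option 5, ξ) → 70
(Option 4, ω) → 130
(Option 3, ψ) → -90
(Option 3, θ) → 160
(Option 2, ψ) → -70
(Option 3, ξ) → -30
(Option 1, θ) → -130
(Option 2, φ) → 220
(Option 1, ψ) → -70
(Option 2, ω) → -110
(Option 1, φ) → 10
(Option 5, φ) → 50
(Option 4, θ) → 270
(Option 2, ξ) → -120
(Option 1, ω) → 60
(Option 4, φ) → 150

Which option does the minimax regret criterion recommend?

Option 4

Column bests: θ=270, φ=290, ψ=-40, ω=130, ξ=190.
Option 1 regrets: 400, 280, 30, 70, 0 → max 400
Option 2 regrets: 260, 70, 30, 240, 310 → max 310
Option 3 regrets: 110, 0, 50, 260, 220 → max 260
Option 4 regrets: 0, 140, 50, 0, 30 → max 140
Option 5 regrets: 340, 240, 0, 280, 120 → max 340
Smallest max regret = 140 → Option 4.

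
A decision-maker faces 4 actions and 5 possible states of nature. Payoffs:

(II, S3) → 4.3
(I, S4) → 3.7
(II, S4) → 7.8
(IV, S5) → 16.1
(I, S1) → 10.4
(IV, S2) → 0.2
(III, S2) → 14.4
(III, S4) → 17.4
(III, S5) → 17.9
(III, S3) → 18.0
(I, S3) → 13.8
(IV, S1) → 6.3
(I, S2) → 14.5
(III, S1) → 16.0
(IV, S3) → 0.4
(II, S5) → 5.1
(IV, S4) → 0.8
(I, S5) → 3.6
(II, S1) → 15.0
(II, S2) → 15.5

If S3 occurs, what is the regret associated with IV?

Best payoff under S3 is 18.0.
Regret = 18.0 − 0.4 = 17.6.

17.6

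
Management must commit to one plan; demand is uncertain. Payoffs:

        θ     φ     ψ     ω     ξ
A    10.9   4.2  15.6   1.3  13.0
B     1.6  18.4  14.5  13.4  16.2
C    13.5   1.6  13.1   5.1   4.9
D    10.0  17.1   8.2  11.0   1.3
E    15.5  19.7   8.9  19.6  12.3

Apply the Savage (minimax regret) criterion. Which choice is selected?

E

Column bests: θ=15.5, φ=19.7, ψ=15.6, ω=19.6, ξ=16.2.
A regrets: 4.6, 15.5, 0.0, 18.3, 3.2 → max 18.3
B regrets: 13.9, 1.3, 1.1, 6.2, 0.0 → max 13.9
C regrets: 2.0, 18.1, 2.5, 14.5, 11.3 → max 18.1
D regrets: 5.5, 2.6, 7.4, 8.6, 14.9 → max 14.9
E regrets: 0.0, 0.0, 6.7, 0.0, 3.9 → max 6.7
Smallest max regret = 6.7 → E.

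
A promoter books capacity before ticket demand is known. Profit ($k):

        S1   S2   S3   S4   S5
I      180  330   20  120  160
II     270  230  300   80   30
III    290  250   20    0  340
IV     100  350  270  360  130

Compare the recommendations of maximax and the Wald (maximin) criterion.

Row maxima: I=330, II=300, III=340, IV=360
Best best-case = 360 → IV.
Row minima: I=20, II=30, III=0, IV=100
Best worst-case = 100 → IV.

maximax → IV; maximin → IV (agree)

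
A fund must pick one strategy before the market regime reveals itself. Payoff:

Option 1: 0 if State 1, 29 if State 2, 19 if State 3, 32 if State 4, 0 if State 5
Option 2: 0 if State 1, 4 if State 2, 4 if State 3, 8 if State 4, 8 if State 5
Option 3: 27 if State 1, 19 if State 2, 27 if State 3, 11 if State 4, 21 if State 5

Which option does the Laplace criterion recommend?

Option 3

Row averages: Option 1=16, Option 2=4.8, Option 3=21
Highest average = 21 → Option 3.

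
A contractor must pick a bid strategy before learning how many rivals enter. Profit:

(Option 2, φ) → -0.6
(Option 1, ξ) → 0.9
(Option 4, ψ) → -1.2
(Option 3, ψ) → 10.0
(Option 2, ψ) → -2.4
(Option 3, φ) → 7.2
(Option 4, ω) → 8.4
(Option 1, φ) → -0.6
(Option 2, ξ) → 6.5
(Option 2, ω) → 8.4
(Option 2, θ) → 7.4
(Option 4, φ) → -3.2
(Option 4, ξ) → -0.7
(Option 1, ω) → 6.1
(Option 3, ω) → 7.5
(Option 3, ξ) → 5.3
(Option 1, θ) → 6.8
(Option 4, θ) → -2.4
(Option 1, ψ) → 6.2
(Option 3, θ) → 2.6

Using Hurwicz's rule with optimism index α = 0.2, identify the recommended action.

Option 1: 0.2·6.8 + 0.8·(-0.6) = 0.88
Option 2: 0.2·8.4 + 0.8·(-2.4) = -0.24
Option 3: 0.2·10.0 + 0.8·2.6 = 4.08
Option 4: 0.2·8.4 + 0.8·(-3.2) = -0.88
Highest Hurwicz score = 4.08 → Option 3.

Option 3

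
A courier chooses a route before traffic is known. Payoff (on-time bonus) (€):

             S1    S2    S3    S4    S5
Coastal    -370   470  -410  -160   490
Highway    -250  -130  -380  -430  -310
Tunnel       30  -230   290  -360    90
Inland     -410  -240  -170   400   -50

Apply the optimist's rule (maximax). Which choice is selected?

Row maxima: Coastal=490, Highway=-130, Tunnel=290, Inland=400
Best best-case = 490 → Coastal.

Coastal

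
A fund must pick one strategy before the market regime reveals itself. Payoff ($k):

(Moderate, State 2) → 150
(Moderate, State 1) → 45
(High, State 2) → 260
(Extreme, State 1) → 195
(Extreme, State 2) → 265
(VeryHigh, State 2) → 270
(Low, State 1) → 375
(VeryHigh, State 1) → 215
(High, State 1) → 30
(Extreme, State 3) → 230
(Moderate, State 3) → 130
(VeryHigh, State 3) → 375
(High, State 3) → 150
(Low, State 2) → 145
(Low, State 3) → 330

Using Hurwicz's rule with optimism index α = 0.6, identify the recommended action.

Low: 0.6·375 + 0.4·145 = 283
Moderate: 0.6·150 + 0.4·45 = 108
High: 0.6·260 + 0.4·30 = 168
VeryHigh: 0.6·375 + 0.4·215 = 311
Extreme: 0.6·265 + 0.4·195 = 237
Highest Hurwicz score = 311 → VeryHigh.

VeryHigh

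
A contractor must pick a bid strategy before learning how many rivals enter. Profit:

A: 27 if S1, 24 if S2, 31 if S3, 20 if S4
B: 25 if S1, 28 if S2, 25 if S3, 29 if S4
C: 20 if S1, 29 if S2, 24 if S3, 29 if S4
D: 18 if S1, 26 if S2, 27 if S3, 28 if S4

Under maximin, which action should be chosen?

Row minima: A=20, B=25, C=20, D=18
Best worst-case = 25 → B.

B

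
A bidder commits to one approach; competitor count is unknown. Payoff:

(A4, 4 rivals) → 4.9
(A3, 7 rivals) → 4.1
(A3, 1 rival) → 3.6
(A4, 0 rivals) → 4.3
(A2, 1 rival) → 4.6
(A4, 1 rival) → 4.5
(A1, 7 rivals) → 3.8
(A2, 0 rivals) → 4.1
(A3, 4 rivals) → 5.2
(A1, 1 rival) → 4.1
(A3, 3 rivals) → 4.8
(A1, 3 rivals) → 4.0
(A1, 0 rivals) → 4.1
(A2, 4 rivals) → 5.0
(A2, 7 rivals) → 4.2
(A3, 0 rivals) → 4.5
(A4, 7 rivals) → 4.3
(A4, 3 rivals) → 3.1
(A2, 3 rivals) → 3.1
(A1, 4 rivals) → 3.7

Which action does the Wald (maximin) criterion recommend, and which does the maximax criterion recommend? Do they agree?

Row minima: A1=3.7, A2=3.1, A3=3.6, A4=3.1
Best worst-case = 3.7 → A1.
Row maxima: A1=4.1, A2=5.0, A3=5.2, A4=4.9
Best best-case = 5.2 → A3.

maximin → A1; maximax → A3 (disagree)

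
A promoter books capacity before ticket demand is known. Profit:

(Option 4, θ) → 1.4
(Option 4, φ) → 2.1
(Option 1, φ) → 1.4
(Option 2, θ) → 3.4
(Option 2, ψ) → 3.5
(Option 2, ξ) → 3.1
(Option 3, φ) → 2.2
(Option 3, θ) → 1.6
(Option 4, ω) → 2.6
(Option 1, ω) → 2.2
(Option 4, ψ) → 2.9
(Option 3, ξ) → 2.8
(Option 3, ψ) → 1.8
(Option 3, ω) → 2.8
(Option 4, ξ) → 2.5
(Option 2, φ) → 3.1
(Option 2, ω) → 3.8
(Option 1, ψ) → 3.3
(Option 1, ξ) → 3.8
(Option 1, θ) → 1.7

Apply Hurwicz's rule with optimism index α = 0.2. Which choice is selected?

Option 1: 0.2·3.8 + 0.8·1.4 = 1.88
Option 2: 0.2·3.8 + 0.8·3.1 = 3.24
Option 3: 0.2·2.8 + 0.8·1.6 = 1.84
Option 4: 0.2·2.9 + 0.8·1.4 = 1.7
Highest Hurwicz score = 3.24 → Option 2.

Option 2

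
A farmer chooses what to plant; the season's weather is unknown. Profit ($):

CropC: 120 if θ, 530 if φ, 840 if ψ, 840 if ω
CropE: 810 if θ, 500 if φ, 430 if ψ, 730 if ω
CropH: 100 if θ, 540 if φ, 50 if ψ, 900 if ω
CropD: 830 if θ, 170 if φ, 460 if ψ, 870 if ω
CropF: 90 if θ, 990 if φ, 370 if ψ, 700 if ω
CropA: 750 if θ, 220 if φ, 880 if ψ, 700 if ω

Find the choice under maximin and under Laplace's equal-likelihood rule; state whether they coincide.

Row minima: CropC=120, CropE=430, CropH=50, CropD=170, CropF=90, CropA=220
Best worst-case = 430 → CropE.
Row averages: CropC=582.5, CropE=617.5, CropH=397.5, CropD=582.5, CropF=537.5, CropA=637.5
Highest average = 637.5 → CropA.

maximin → CropE; laplace → CropA (disagree)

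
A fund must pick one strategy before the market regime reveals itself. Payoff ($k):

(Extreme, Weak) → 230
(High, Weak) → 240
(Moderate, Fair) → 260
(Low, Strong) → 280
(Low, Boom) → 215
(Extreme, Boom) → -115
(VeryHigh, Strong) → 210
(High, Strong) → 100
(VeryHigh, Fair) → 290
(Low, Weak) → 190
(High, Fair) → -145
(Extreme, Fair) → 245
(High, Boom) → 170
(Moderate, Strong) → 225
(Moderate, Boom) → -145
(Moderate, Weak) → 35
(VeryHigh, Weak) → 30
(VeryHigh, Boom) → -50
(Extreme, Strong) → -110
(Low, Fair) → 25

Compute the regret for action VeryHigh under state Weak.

Best payoff under Weak is 240.
Regret = 240 − 30 = 210.

210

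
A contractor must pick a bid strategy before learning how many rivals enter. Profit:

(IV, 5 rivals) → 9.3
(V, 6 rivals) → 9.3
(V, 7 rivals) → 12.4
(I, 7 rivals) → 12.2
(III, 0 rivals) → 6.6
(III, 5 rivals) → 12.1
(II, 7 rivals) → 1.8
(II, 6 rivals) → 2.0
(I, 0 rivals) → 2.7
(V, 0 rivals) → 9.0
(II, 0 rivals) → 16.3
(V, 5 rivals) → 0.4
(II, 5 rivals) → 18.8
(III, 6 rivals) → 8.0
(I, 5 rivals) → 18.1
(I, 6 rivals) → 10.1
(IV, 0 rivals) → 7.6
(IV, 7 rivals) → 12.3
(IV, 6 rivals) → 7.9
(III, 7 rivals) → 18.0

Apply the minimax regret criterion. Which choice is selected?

IV

Column bests: 0 rivals=16.3, 5 rivals=18.8, 6 rivals=10.1, 7 rivals=18.0.
I regrets: 13.6, 0.7, 0.0, 5.8 → max 13.6
II regrets: 0.0, 0.0, 8.1, 16.2 → max 16.2
III regrets: 9.7, 6.7, 2.1, 0.0 → max 9.7
IV regrets: 8.7, 9.5, 2.2, 5.7 → max 9.5
V regrets: 7.3, 18.4, 0.8, 5.6 → max 18.4
Smallest max regret = 9.5 → IV.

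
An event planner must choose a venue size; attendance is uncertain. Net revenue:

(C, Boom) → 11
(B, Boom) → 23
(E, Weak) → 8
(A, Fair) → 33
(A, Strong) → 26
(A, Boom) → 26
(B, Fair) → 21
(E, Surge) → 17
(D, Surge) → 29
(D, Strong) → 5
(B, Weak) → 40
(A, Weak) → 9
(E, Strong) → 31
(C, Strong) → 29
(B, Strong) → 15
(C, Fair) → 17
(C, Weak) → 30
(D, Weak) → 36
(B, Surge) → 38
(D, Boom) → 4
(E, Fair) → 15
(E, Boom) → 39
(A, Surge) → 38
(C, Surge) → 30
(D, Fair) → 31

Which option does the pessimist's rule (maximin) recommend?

Row minima: A=9, B=15, C=11, D=4, E=8
Best worst-case = 15 → B.

B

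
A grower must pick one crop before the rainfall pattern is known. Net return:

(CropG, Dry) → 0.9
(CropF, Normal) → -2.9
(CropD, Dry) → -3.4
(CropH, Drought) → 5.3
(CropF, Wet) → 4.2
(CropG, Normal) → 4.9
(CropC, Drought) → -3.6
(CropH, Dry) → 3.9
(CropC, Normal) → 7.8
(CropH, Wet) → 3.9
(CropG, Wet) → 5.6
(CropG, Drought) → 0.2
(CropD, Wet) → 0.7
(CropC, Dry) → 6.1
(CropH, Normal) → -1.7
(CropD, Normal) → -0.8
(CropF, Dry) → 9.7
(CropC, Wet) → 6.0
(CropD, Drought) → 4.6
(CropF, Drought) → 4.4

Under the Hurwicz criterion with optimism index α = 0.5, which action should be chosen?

CropC: 0.5·7.8 + 0.5·(-3.6) = 2.1
CropH: 0.5·5.3 + 0.5·(-1.7) = 1.8
CropF: 0.5·9.7 + 0.5·(-2.9) = 3.4
CropG: 0.5·5.6 + 0.5·0.2 = 2.9
CropD: 0.5·4.6 + 0.5·(-3.4) = 0.6
Highest Hurwicz score = 3.4 → CropF.

CropF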